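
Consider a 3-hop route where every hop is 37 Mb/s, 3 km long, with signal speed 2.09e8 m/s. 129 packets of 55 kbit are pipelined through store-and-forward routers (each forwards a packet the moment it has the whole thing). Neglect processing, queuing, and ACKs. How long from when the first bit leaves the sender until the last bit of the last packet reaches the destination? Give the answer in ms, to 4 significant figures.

194.8 ms

Per-hop transmission t_tx = L/R = 55000/37000000 = 1.48649 ms.
Per-hop propagation t_prop = 3000/209000000 = 0.0143541 ms.
Pipeline fill: first packet needs 3·t_tx to clear all hops; remaining 128 packets each add one t_tx.
Total = (3+129-1)·t_tx + 3·t_prop = 131·1.48649 + 3·0.0143541 = 194.8 ms.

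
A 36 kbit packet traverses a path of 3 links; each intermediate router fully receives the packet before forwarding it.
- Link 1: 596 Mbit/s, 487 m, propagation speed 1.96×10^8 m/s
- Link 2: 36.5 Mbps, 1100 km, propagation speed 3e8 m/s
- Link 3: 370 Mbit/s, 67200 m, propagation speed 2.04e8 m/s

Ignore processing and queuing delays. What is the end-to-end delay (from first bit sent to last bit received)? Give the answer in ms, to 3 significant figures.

5.14 ms

L = 36000 bits.
Transmission delays (L/R per hop): 0.0604027, 0.986301, 0.0972973 ms; sum = 1.144 ms.
Propagation delays (d/s per hop): 0.00248469, 3.66667, 0.329412 ms; sum = 3.99856 ms.
End-to-end = 5.14 ms.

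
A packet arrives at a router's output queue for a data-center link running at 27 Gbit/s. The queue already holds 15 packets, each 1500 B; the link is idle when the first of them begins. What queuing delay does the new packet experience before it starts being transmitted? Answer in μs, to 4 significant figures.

Each queued packet: L/R = 12000/27000000000 = 0.444444 μs.
15 queued → 6.66667 μs.
Queuing delay = 6.667 μs.

6.667 μs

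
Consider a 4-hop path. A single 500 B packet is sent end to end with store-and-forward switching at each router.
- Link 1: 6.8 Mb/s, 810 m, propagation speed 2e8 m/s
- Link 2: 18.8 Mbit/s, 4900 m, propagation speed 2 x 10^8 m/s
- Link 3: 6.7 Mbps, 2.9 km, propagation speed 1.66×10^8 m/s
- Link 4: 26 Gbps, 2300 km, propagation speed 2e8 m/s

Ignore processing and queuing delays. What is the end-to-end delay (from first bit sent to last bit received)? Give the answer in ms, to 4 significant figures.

12.94 ms

L = 500 × 8 = 4000 bits.
Transmission delays (L/R per hop): 0.588235, 0.212766, 0.597015, 0.000153846 ms; sum = 1.39817 ms.
Propagation delays (d/s per hop): 0.00405, 0.0245, 0.0174699, 11.5 ms; sum = 11.546 ms.
End-to-end = 12.94 ms.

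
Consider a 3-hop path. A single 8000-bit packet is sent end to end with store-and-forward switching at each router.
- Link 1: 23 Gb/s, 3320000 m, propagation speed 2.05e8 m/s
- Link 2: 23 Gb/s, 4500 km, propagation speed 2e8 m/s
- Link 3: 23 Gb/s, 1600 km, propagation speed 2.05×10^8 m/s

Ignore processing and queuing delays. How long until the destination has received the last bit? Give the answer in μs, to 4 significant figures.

Transmission delay per hop = L/R = 8000/23000000000 = 0.347826 μs; 3 hops → 1.04348 μs.
Propagation delays (d/s per hop): 16195.1, 22500, 7804.88 μs; sum = 46500 μs.
End-to-end = 46500 μs.

46500 μs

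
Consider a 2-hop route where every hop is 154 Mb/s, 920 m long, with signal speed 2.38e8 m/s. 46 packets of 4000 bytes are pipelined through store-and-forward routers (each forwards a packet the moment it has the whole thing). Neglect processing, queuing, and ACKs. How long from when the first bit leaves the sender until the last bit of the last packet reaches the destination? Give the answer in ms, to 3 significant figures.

9.77 ms

Per-hop transmission t_tx = L/R = 32000/154000000 = 0.207792 ms.
Per-hop propagation t_prop = 920/238000000 = 0.00386555 ms.
Pipeline fill: first packet needs 2·t_tx to clear all hops; remaining 45 packets each add one t_tx.
Total = (2+46-1)·t_tx + 2·t_prop = 47·0.207792 + 2·0.00386555 = 9.77 ms.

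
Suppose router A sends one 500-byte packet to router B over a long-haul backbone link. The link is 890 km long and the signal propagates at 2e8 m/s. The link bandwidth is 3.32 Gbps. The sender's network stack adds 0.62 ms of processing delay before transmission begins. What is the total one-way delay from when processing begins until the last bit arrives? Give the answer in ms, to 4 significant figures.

5.071 ms

L = 500 × 8 = 4000 bits.
Transmission delay = L/R = 4000 / 3320000000 = 0.00120482 ms.
Propagation delay = d/s = 890000 m / 200000000 m/s = 4.45 ms.
Plus processing delay 0.62 ms = 0.62 ms.
Total = 5.071 ms.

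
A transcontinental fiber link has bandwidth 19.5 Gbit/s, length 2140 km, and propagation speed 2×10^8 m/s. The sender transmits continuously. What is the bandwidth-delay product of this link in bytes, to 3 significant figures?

Propagation delay = 2140000 / 200000000 = 0.0107 s.
BDP = R × t_prop = 19500000000 × 0.0107 = 208650000 bits.
In bytes: 208650000/8 = 26100000 bytes.

26100000 bytes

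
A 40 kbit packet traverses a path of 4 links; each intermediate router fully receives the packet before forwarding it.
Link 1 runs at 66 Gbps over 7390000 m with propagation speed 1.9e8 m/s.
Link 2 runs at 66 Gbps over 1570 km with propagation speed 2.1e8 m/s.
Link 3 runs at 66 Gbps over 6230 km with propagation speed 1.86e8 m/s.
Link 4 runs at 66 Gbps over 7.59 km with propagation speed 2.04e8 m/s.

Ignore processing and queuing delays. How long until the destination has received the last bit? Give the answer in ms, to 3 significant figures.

79.9 ms

L = 40000 bits.
Transmission delay per hop = L/R = 40000/66000000000 = 0.000606061 ms; 4 hops → 0.00242424 ms.
Propagation delays (d/s per hop): 38.8947, 7.47619, 33.4946, 0.0372059 ms; sum = 79.9028 ms.
End-to-end = 79.9 ms.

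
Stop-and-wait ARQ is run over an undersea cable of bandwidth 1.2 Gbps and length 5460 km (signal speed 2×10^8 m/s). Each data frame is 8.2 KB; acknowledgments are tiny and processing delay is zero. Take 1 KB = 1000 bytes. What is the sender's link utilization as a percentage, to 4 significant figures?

0.1000 %

t_tx = L/R = 65600/1200000000 = 5.46667e-05 s.
t_prop = 5460000/200000000 = 0.0273 s; RTT = 0.0546 s.
Cycle = t_tx + RTT = 0.0546547 s.
Utilization = t_tx / cycle = 5.46667e-05/0.0546547 = 0.1000 %.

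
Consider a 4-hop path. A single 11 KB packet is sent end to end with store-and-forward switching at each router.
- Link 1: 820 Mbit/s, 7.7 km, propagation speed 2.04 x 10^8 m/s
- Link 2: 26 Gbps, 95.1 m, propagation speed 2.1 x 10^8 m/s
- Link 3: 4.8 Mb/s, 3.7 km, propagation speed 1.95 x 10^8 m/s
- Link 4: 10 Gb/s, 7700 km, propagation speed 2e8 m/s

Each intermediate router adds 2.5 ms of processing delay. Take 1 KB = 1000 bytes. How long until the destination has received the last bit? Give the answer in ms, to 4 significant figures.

L = 88000 bits.
Transmission delays (L/R per hop): 0.107317, 0.00338462, 18.3333, 0.0088 ms; sum = 18.4528 ms.
Propagation delays (d/s per hop): 0.0377451, 0.000452857, 0.0189744, 38.5 ms; sum = 38.5572 ms.
Processing at 3 router(s): 3 × 2.5 ms = 7.5 ms.
End-to-end = 64.51 ms.

64.51 ms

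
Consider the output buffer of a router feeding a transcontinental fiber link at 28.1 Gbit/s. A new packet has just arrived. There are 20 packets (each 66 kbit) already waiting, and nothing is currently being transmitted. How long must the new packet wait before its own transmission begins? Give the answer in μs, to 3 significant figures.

47.0 μs

Each queued packet: L/R = 66000/28100000000 = 2.34875 μs.
20 queued → 46.9751 μs.
Queuing delay = 47.0 μs.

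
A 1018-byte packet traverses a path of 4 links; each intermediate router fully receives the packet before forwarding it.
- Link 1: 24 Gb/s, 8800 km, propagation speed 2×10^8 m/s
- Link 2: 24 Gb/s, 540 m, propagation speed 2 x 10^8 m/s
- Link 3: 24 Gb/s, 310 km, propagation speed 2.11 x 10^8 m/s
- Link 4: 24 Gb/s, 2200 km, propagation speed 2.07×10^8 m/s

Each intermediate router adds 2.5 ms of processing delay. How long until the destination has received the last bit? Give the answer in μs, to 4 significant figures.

63600 μs

L = 1018 × 8 = 8144 bits.
Transmission delay per hop = L/R = 8144/24000000000 = 0.339333 μs; 4 hops → 1.35733 μs.
Propagation delays (d/s per hop): 44000, 2.7, 1469.19, 10628 μs; sum = 56099.9 μs.
Processing at 3 router(s): 3 × 2.5 ms = 7500 μs.
End-to-end = 63600 μs.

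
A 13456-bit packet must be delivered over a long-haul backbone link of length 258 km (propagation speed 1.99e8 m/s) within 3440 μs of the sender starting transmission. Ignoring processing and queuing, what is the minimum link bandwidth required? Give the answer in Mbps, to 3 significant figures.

Propagation delay = 258000 / 199000000 = 1296.48 μs.
Transmission budget = 3440 − 1296.48 = 2143.52 μs.
R ≥ L / t_tx = 13456 bits / 0.00214352 s = 6.28 Mbps.

6.28 Mbps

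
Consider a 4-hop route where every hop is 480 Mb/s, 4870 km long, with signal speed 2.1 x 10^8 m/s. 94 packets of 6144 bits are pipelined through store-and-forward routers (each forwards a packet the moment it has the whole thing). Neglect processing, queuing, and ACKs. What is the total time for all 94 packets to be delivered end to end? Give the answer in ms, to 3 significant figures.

94.0 ms

Per-hop transmission t_tx = L/R = 6144/480000000 = 0.0128 ms.
Per-hop propagation t_prop = 4870000/210000000 = 23.1905 ms.
Pipeline fill: first packet needs 4·t_tx to clear all hops; remaining 93 packets each add one t_tx.
Total = (4+94-1)·t_tx + 4·t_prop = 97·0.0128 + 4·23.1905 = 94.0 ms.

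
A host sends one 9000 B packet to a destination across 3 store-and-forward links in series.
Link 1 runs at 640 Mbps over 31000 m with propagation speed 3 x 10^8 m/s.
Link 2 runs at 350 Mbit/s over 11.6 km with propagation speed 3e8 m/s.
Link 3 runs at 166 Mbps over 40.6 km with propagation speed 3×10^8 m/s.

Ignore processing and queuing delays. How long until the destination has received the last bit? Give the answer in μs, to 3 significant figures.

1030 μs

L = 9000 × 8 = 72000 bits.
Transmission delays (L/R per hop): 112.5, 205.714, 433.735 μs; sum = 751.949 μs.
Propagation delays (d/s per hop): 103.333, 38.6667, 135.333 μs; sum = 277.333 μs.
End-to-end = 1030 μs.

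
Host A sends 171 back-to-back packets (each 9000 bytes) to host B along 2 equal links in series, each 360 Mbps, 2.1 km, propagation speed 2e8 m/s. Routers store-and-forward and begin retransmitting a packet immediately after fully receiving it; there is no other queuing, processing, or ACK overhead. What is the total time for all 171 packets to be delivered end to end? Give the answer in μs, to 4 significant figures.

34420 μs

Per-hop transmission t_tx = L/R = 72000/360000000 = 200 μs.
Per-hop propagation t_prop = 2100/200000000 = 10.5 μs.
Pipeline fill: first packet needs 2·t_tx to clear all hops; remaining 170 packets each add one t_tx.
Total = (2+171-1)·t_tx + 2·t_prop = 172·200 + 2·10.5 = 34420 μs.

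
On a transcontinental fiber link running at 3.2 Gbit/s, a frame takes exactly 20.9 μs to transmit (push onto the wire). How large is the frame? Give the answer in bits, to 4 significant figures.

L = R × t_tx = 3200000000 b/s × 2.09e-05 s = 66880 bits.

66880 bits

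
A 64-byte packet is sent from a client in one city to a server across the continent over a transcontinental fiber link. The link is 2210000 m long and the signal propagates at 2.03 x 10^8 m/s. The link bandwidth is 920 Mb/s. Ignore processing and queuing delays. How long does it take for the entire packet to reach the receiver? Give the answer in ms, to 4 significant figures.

10.89 ms

L = 64 × 8 = 512 bits.
Transmission delay = L/R = 512 / 920000000 = 0.000556522 ms.
Propagation delay = d/s = 2210000 m / 2.03e+08 m/s = 10.8867 ms.
Total = 10.89 ms.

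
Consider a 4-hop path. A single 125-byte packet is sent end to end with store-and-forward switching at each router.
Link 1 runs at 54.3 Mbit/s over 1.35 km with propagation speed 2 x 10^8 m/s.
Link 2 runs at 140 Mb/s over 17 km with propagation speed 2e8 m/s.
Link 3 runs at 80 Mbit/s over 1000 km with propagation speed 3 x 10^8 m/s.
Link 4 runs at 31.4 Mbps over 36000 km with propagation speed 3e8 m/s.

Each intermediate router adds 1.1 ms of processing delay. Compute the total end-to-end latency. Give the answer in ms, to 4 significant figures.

126.8 ms

L = 125 × 8 = 1000 bits.
Transmission delays (L/R per hop): 0.0184162, 0.00714286, 0.0125, 0.0318471 ms; sum = 0.0699062 ms.
Propagation delays (d/s per hop): 0.00675, 0.085, 3.33333, 120 ms; sum = 123.425 ms.
Processing at 3 router(s): 3 × 1.1 ms = 3.3 ms.
End-to-end = 126.8 ms.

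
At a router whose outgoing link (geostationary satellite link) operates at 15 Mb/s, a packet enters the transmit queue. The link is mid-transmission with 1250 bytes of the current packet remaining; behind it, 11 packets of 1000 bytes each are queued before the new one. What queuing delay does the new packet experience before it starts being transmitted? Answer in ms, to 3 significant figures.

Each queued packet: L/R = 8000/15000000 = 0.533333 ms.
11 queued → 5.86667 ms.
Plus remaining 10000 bits of current packet: 0.666667 ms.
Queuing delay = 6.53 ms.

6.53 ms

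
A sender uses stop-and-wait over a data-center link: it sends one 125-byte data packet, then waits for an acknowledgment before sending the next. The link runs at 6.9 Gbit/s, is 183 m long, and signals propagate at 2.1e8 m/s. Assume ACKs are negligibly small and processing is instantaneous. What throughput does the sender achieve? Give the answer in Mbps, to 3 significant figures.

t_tx = L/R = 1000/6900000000 = 1.44928e-07 s.
t_prop = 183/210000000 = 8.71429e-07 s; RTT = 1.74286e-06 s.
Cycle = t_tx + RTT = 1.88778e-06 s.
Throughput = L / cycle = 1000 / 1.88778e-06 = 530 Mbps.

530 Mbps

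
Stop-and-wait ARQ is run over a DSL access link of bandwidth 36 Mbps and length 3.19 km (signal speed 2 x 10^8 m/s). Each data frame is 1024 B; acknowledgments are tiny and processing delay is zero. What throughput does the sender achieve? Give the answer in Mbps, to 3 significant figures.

t_tx = L/R = 8192/36000000 = 0.000227556 s.
t_prop = 3190/200000000 = 1.595e-05 s; RTT = 3.19e-05 s.
Cycle = t_tx + RTT = 0.000259456 s.
Throughput = L / cycle = 8192 / 0.000259456 = 31.6 Mbps.

31.6 Mbps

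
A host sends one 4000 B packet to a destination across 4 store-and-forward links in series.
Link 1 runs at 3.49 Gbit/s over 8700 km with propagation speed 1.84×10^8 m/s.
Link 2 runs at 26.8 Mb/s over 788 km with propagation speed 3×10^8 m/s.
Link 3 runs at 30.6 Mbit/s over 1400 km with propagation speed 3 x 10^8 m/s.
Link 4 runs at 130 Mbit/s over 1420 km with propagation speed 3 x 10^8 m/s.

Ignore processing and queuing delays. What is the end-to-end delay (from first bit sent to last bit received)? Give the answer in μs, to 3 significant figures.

L = 4000 × 8 = 32000 bits.
Transmission delays (L/R per hop): 9.16905, 1194.03, 1045.75, 246.154 μs; sum = 2495.1 μs.
Propagation delays (d/s per hop): 47282.6, 2626.67, 4666.67, 4733.33 μs; sum = 59309.3 μs.
End-to-end = 61800 μs.

61800 μs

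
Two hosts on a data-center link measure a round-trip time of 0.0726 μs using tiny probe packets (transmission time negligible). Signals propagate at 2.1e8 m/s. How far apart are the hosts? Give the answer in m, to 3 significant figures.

7.62 m

One-way propagation = RTT/2 = 0.0363 μs.
d = s × t = 210000000 × 3.63e-08 = 7.62 m.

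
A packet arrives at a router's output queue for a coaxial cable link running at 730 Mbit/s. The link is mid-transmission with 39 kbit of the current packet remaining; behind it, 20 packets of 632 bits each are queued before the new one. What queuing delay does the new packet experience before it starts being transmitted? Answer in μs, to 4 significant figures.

Each queued packet: L/R = 632/730000000 = 0.865753 μs.
20 queued → 17.3151 μs.
Plus remaining 39000 bits of current packet: 53.4247 μs.
Queuing delay = 70.74 μs.

70.74 μs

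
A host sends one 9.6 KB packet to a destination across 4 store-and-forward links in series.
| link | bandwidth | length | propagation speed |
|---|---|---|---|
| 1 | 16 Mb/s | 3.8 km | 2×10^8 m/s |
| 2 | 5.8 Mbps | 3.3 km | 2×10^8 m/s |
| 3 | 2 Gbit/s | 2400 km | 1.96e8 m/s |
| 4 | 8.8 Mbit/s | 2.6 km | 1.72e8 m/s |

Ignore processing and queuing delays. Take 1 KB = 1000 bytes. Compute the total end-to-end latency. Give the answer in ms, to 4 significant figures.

39.10 ms

L = 76800 bits.
Transmission delays (L/R per hop): 4.8, 13.2414, 0.0384, 8.72727 ms; sum = 26.8071 ms.
Propagation delays (d/s per hop): 0.019, 0.0165, 12.2449, 0.0151163 ms; sum = 12.2955 ms.
End-to-end = 39.10 ms.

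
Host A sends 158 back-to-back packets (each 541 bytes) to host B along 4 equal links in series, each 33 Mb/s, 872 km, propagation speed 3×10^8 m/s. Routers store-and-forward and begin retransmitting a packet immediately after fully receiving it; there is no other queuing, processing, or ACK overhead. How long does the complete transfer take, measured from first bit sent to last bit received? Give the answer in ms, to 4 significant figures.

32.74 ms

Per-hop transmission t_tx = L/R = 4328/33000000 = 0.131152 ms.
Per-hop propagation t_prop = 872000/300000000 = 2.90667 ms.
Pipeline fill: first packet needs 4·t_tx to clear all hops; remaining 157 packets each add one t_tx.
Total = (4+158-1)·t_tx + 4·t_prop = 161·0.131152 + 4·2.90667 = 32.74 ms.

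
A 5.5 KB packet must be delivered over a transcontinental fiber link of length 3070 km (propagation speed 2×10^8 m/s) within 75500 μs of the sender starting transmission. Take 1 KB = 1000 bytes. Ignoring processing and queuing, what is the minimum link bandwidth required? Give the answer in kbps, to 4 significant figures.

731.5 kbps

L = 44000 bits.
Propagation delay = 3070000 / 200000000 = 15350 μs.
Transmission budget = 75500 − 15350 = 60150 μs.
R ≥ L / t_tx = 44000 bits / 0.06015 s = 731.5 kbps.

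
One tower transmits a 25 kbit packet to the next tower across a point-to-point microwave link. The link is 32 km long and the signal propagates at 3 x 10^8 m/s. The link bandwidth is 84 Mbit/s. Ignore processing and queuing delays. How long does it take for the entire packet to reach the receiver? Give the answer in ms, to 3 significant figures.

L = 25000 bits.
Transmission delay = L/R = 25000 / 84000000 = 0.297619 ms.
Propagation delay = d/s = 32000 m / 300000000 m/s = 0.106667 ms.
Total = 0.404 ms.

0.404 ms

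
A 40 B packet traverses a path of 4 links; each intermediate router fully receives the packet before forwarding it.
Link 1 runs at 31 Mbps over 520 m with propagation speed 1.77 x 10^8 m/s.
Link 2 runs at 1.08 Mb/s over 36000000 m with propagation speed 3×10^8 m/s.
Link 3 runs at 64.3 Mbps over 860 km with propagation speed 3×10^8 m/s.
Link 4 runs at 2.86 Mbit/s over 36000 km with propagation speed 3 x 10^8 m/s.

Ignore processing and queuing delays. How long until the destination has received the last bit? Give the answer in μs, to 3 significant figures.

243000 μs

L = 40 × 8 = 320 bits.
Transmission delays (L/R per hop): 10.3226, 296.296, 4.97667, 111.888 μs; sum = 423.484 μs.
Propagation delays (d/s per hop): 2.93785, 120000, 2866.67, 120000 μs; sum = 242870 μs.
End-to-end = 243000 μs.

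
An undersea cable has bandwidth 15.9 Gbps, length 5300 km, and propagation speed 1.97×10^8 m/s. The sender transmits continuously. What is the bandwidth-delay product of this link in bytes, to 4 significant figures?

53470000 bytes

Propagation delay = 5300000 / 197000000 = 0.0269036 s.
BDP = R × t_prop = 15900000000 × 0.0269036 = 427766000 bits.
In bytes: 427766000/8 = 53470000 bytes.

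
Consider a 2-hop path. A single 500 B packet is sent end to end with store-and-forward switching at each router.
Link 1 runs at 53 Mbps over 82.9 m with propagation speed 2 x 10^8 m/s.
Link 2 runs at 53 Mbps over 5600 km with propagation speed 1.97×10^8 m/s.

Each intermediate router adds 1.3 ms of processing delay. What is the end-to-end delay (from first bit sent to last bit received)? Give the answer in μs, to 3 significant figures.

29900 μs

L = 500 × 8 = 4000 bits.
Transmission delay per hop = L/R = 4000/53000000 = 75.4717 μs; 2 hops → 150.943 μs.
Propagation delays (d/s per hop): 0.4145, 28426.4 μs; sum = 28426.8 μs.
Processing at 1 router(s): 1 × 1.3 ms = 1300 μs.
End-to-end = 29900 μs.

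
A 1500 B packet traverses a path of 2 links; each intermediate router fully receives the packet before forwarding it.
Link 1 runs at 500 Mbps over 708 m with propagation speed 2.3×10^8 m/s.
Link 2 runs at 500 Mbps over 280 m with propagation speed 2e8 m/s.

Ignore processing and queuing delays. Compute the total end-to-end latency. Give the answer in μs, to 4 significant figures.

52.48 μs

L = 1500 × 8 = 12000 bits.
Transmission delay per hop = L/R = 12000/500000000 = 24 μs; 2 hops → 48 μs.
Propagation delays (d/s per hop): 3.07826, 1.4 μs; sum = 4.47826 μs.
End-to-end = 52.48 μs.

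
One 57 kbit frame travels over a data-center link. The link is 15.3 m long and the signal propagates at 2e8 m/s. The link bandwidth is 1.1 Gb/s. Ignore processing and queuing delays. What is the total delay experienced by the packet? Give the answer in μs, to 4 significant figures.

L = 57000 bits.
Transmission delay = L/R = 57000 / 1100000000 = 51.8182 μs.
Propagation delay = d/s = 15.3 m / 200000000 m/s = 0.0765 μs.
Total = 51.89 μs.

51.89 μs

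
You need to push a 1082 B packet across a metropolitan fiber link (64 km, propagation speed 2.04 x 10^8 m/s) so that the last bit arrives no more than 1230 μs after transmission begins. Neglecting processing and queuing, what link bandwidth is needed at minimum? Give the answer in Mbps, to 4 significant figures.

L = 8656 bits.
Propagation delay = 64000 / 204000000 = 313.725 μs.
Transmission budget = 1230 − 313.725 = 916.275 μs.
R ≥ L / t_tx = 8656 bits / 0.000916275 s = 9.447 Mbps.

9.447 Mbps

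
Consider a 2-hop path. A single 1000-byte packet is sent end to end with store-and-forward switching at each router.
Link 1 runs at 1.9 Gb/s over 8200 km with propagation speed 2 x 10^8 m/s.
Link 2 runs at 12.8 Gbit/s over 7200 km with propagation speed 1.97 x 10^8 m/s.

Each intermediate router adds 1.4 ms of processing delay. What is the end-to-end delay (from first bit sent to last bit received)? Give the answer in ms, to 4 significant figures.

L = 1000 × 8 = 8000 bits.
Transmission delays (L/R per hop): 0.00421053, 0.000625 ms; sum = 0.00483553 ms.
Propagation delays (d/s per hop): 41, 36.5482 ms; sum = 77.5482 ms.
Processing at 1 router(s): 1 × 1.4 ms = 1.4 ms.
End-to-end = 78.95 ms.

78.95 ms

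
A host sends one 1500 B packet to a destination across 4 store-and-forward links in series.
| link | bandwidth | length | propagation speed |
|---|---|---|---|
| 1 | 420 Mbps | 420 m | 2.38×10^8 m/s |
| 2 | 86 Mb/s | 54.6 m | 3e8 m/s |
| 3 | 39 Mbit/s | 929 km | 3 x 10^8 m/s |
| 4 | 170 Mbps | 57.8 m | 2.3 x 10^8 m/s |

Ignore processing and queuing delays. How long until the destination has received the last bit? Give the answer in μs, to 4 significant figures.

3645 μs

L = 1500 × 8 = 12000 bits.
Transmission delays (L/R per hop): 28.5714, 139.535, 307.692, 70.5882 μs; sum = 546.387 μs.
Propagation delays (d/s per hop): 1.76471, 0.182, 3096.67, 0.251304 μs; sum = 3098.86 μs.
End-to-end = 3645 μs.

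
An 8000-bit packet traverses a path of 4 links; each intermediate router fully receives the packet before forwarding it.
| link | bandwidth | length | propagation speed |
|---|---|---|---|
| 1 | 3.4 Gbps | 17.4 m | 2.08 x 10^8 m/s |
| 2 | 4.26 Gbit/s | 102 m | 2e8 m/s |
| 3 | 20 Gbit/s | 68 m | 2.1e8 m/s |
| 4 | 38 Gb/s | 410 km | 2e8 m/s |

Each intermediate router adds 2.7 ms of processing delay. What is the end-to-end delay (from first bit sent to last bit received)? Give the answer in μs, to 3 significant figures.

10200 μs

Transmission delays (L/R per hop): 2.35294, 1.87793, 0.4, 0.210526 μs; sum = 4.8414 μs.
Propagation delays (d/s per hop): 0.0836538, 0.51, 0.32381, 2050 μs; sum = 2050.92 μs.
Processing at 3 router(s): 3 × 2.7 ms = 8100 μs.
End-to-end = 10200 μs.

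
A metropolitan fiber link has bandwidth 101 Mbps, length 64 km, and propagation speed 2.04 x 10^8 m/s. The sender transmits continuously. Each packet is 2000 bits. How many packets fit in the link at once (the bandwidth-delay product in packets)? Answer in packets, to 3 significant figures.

15.8 packets

Propagation delay = 64000 / 204000000 = 0.000313725 s.
BDP = R × t_prop = 101000000 × 0.000313725 = 31686.3 bits.
In packets of 2000 bits: 15.8 packets.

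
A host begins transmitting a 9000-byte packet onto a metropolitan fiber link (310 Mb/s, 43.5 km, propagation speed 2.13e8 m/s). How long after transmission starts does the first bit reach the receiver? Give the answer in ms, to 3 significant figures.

First bit experiences only propagation delay: d/s = 43500/213000000 = 0.204 ms.

0.204 ms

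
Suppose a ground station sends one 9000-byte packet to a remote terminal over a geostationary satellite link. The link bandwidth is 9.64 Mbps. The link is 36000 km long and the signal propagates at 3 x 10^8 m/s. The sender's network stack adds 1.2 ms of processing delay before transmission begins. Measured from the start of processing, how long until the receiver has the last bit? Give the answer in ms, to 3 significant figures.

L = 9000 × 8 = 72000 bits.
Transmission delay = L/R = 72000 / 9640000 = 7.46888 ms.
Propagation delay = d/s = 36000000 m / 300000000 m/s = 120 ms.
Plus processing delay 1.2 ms = 1.2 ms.
Total = 129 ms.

129 ms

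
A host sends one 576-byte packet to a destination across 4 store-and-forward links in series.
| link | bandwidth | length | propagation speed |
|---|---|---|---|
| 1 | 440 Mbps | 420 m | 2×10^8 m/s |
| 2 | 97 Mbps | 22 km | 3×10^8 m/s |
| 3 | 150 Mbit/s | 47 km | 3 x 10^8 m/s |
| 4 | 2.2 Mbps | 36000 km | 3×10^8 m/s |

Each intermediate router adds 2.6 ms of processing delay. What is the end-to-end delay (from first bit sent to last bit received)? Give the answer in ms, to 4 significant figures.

L = 576 × 8 = 4608 bits.
Transmission delays (L/R per hop): 0.0104727, 0.0475052, 0.03072, 2.09455 ms; sum = 2.18324 ms.
Propagation delays (d/s per hop): 0.0021, 0.0733333, 0.156667, 120 ms; sum = 120.232 ms.
Processing at 3 router(s): 3 × 2.6 ms = 7.8 ms.
End-to-end = 130.2 ms.

130.2 ms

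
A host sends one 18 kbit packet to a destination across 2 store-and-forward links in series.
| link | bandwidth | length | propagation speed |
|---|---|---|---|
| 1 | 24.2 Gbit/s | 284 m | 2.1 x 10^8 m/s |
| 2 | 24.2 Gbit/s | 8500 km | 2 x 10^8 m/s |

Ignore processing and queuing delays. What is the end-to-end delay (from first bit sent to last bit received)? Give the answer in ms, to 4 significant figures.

L = 18000 bits.
Transmission delay per hop = L/R = 18000/24200000000 = 0.000743802 ms; 2 hops → 0.0014876 ms.
Propagation delays (d/s per hop): 0.00135238, 42.5 ms; sum = 42.5014 ms.
End-to-end = 42.50 ms.

42.50 ms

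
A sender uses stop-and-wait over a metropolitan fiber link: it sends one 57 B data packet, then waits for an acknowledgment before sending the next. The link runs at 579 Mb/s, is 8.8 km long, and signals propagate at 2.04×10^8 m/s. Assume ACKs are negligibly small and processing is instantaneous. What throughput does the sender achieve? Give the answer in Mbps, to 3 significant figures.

5.24 Mbps

t_tx = L/R = 456/579000000 = 7.87565e-07 s.
t_prop = 8800/204000000 = 4.31373e-05 s; RTT = 8.62745e-05 s.
Cycle = t_tx + RTT = 8.70621e-05 s.
Throughput = L / cycle = 456 / 8.70621e-05 = 5.24 Mbps.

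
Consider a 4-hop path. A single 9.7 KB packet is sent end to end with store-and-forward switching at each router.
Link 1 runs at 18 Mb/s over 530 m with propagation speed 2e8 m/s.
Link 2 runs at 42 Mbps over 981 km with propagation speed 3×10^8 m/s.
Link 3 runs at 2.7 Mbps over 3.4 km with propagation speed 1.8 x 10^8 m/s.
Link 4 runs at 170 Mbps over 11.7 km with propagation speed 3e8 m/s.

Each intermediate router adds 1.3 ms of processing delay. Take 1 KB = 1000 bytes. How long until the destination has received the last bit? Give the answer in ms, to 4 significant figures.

L = 77600 bits.
Transmission delays (L/R per hop): 4.31111, 1.84762, 28.7407, 0.456471 ms; sum = 35.3559 ms.
Propagation delays (d/s per hop): 0.00265, 3.27, 0.0188889, 0.039 ms; sum = 3.33054 ms.
Processing at 3 router(s): 3 × 1.3 ms = 3.9 ms.
End-to-end = 42.59 ms.

42.59 ms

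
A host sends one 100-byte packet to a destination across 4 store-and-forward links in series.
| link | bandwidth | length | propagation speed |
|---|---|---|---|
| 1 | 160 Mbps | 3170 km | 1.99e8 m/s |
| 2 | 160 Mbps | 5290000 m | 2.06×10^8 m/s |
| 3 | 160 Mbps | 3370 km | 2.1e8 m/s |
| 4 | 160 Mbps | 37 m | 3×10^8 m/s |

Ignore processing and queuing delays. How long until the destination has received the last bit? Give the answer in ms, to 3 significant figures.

57.7 ms

L = 100 × 8 = 800 bits.
Transmission delay per hop = L/R = 800/160000000 = 0.005 ms; 4 hops → 0.02 ms.
Propagation delays (d/s per hop): 15.9296, 25.6796, 16.0476, 0.000123333 ms; sum = 57.657 ms.
End-to-end = 57.7 ms.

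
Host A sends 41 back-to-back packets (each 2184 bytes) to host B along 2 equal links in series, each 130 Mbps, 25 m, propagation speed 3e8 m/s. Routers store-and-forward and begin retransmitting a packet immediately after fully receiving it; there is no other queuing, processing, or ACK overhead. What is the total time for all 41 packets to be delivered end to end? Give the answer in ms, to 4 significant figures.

5.645 ms

Per-hop transmission t_tx = L/R = 17472/130000000 = 0.1344 ms.
Per-hop propagation t_prop = 25/300000000 = 8.33333e-05 ms.
Pipeline fill: first packet needs 2·t_tx to clear all hops; remaining 40 packets each add one t_tx.
Total = (2+41-1)·t_tx + 2·t_prop = 42·0.1344 + 2·8.33333e-05 = 5.645 ms.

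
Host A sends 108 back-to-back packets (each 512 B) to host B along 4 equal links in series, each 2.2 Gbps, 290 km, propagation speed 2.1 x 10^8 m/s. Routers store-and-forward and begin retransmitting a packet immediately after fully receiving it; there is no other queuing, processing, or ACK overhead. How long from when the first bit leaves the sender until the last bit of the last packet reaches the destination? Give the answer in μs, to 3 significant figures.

Per-hop transmission t_tx = L/R = 4096/2200000000 = 1.86182 μs.
Per-hop propagation t_prop = 290000/210000000 = 1380.95 μs.
Pipeline fill: first packet needs 4·t_tx to clear all hops; remaining 107 packets each add one t_tx.
Total = (4+108-1)·t_tx + 4·t_prop = 111·1.86182 + 4·1380.95 = 5730 μs.

5730 μs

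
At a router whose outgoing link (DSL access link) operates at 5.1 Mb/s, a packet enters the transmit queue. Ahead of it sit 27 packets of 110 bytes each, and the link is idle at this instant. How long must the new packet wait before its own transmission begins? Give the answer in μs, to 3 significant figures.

4660 μs

Each queued packet: L/R = 880/5100000 = 172.549 μs.
27 queued → 4658.82 μs.
Queuing delay = 4660 μs.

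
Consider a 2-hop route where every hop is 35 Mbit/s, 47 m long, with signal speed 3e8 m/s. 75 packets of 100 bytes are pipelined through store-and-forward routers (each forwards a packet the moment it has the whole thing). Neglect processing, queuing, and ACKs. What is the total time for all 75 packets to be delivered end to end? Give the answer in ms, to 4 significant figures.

Per-hop transmission t_tx = L/R = 800/35000000 = 0.0228571 ms.
Per-hop propagation t_prop = 47/300000000 = 0.000156667 ms.
Pipeline fill: first packet needs 2·t_tx to clear all hops; remaining 74 packets each add one t_tx.
Total = (2+75-1)·t_tx + 2·t_prop = 76·0.0228571 + 2·0.000156667 = 1.737 ms.

1.737 ms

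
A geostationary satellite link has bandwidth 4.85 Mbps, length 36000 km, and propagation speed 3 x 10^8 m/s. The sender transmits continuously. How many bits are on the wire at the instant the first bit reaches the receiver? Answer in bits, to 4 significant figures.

582000 bits

Propagation delay = 36000000 / 300000000 = 0.12 s.
BDP = R × t_prop = 4850000 × 0.12 = 582000 bits.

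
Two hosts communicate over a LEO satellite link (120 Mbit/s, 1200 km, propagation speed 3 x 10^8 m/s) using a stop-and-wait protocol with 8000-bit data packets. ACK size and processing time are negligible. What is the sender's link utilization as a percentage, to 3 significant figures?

0.826 %

t_tx = L/R = 8000/120000000 = 6.66667e-05 s.
t_prop = 1200000/300000000 = 0.004 s; RTT = 0.008 s.
Cycle = t_tx + RTT = 0.00806667 s.
Utilization = t_tx / cycle = 6.66667e-05/0.00806667 = 0.826 %.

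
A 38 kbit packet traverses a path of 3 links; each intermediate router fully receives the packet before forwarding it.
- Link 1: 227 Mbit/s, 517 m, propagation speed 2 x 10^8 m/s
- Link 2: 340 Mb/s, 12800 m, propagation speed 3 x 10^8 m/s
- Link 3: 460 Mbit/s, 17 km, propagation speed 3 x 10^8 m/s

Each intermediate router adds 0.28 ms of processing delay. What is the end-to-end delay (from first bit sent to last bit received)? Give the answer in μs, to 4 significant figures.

1024 μs

L = 38000 bits.
Transmission delays (L/R per hop): 167.401, 111.765, 82.6087 μs; sum = 361.774 μs.
Propagation delays (d/s per hop): 2.585, 42.6667, 56.6667 μs; sum = 101.918 μs.
Processing at 2 router(s): 2 × 0.28 ms = 560 μs.
End-to-end = 1024 μs.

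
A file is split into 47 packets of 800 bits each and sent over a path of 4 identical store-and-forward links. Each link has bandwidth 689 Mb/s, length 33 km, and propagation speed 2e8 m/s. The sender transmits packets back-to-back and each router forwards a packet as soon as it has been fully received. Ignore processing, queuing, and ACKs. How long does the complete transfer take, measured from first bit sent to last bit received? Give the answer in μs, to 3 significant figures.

Per-hop transmission t_tx = L/R = 800/689000000 = 1.1611 μs.
Per-hop propagation t_prop = 33000/200000000 = 165 μs.
Pipeline fill: first packet needs 4·t_tx to clear all hops; remaining 46 packets each add one t_tx.
Total = (4+47-1)·t_tx + 4·t_prop = 50·1.1611 + 4·165 = 718 μs.

718 μs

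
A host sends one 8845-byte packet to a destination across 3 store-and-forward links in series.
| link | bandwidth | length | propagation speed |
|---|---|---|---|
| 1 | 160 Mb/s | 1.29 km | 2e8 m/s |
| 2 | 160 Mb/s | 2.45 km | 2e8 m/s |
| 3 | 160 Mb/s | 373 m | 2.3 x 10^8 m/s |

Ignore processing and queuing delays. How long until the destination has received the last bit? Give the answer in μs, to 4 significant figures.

L = 8845 × 8 = 70760 bits.
Transmission delay per hop = L/R = 70760/160000000 = 442.25 μs; 3 hops → 1326.75 μs.
Propagation delays (d/s per hop): 6.45, 12.25, 1.62174 μs; sum = 20.3217 μs.
End-to-end = 1347 μs.

1347 μs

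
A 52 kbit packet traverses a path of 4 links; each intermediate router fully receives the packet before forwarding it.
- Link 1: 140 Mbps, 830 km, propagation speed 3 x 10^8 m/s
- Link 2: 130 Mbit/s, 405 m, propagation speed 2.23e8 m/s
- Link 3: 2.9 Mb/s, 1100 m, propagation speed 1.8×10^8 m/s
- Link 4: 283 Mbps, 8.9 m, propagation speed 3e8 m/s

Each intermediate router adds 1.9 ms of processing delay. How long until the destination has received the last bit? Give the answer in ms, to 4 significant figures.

27.36 ms

L = 52000 bits.
Transmission delays (L/R per hop): 0.371429, 0.4, 17.931, 0.183746 ms; sum = 18.8862 ms.
Propagation delays (d/s per hop): 2.76667, 0.00181614, 0.00611111, 2.96667e-05 ms; sum = 2.77462 ms.
Processing at 3 router(s): 3 × 1.9 ms = 5.7 ms.
End-to-end = 27.36 ms.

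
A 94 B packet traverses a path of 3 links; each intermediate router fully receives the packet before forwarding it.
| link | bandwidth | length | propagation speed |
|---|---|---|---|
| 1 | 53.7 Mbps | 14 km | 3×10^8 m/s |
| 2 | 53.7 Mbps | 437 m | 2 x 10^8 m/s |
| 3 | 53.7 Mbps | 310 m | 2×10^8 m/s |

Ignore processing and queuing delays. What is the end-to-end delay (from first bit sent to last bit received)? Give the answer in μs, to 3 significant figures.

92.4 μs

L = 94 × 8 = 752 bits.
Transmission delay per hop = L/R = 752/53700000 = 14.0037 μs; 3 hops → 42.0112 μs.
Propagation delays (d/s per hop): 46.6667, 2.185, 1.55 μs; sum = 50.4017 μs.
End-to-end = 92.4 μs.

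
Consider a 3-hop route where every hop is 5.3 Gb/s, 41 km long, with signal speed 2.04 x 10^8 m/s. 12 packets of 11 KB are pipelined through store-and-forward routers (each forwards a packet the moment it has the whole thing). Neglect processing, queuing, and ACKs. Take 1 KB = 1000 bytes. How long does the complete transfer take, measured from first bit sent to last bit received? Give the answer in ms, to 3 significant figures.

Per-hop transmission t_tx = L/R = 88000/5300000000 = 0.0166038 ms.
Per-hop propagation t_prop = 41000/204000000 = 0.20098 ms.
Pipeline fill: first packet needs 3·t_tx to clear all hops; remaining 11 packets each add one t_tx.
Total = (3+12-1)·t_tx + 3·t_prop = 14·0.0166038 + 3·0.20098 = 0.835 ms.

0.835 ms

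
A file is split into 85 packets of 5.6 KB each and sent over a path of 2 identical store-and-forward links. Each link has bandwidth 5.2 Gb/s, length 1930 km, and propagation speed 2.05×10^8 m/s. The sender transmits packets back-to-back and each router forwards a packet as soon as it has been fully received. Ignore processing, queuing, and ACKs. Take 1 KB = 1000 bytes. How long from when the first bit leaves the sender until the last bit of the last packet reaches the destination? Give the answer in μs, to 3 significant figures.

Per-hop transmission t_tx = L/R = 44800/5200000000 = 8.61538 μs.
Per-hop propagation t_prop = 1930000/2.05e+08 = 9414.63 μs.
Pipeline fill: first packet needs 2·t_tx to clear all hops; remaining 84 packets each add one t_tx.
Total = (2+85-1)·t_tx + 2·t_prop = 86·8.61538 + 2·9414.63 = 19600 μs.

19600 μs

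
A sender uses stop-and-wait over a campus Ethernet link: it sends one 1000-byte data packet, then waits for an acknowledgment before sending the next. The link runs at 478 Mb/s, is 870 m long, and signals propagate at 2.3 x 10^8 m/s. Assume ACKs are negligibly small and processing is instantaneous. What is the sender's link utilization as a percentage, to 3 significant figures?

68.9 %

t_tx = L/R = 8000/478000000 = 1.67364e-05 s.
t_prop = 870/2.3e+08 = 3.78261e-06 s; RTT = 7.56522e-06 s.
Cycle = t_tx + RTT = 2.43016e-05 s.
Utilization = t_tx / cycle = 1.67364e-05/2.43016e-05 = 68.9 %.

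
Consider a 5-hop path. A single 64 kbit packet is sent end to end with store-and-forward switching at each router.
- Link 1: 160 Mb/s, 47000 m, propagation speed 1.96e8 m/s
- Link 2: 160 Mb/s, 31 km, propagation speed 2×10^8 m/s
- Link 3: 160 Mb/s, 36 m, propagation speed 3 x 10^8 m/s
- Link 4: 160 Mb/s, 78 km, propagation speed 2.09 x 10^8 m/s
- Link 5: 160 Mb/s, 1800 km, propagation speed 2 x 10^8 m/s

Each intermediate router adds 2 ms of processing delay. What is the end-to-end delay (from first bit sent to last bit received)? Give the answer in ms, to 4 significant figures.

19.77 ms

L = 64000 bits.
Transmission delay per hop = L/R = 64000/160000000 = 0.4 ms; 5 hops → 2 ms.
Propagation delays (d/s per hop): 0.239796, 0.155, 0.00012, 0.373206, 9 ms; sum = 9.76812 ms.
Processing at 4 router(s): 4 × 2 ms = 8 ms.
End-to-end = 19.77 ms.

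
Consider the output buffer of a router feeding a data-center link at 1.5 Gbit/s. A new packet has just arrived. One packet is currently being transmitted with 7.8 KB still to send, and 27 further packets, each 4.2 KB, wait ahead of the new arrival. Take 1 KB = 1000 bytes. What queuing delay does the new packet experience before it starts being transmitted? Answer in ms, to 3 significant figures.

0.646 ms

Each queued packet: L/R = 33600/1500000000 = 0.0224 ms.
27 queued → 0.6048 ms.
Plus remaining 62400 bits of current packet: 0.0416 ms.
Queuing delay = 0.646 ms.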